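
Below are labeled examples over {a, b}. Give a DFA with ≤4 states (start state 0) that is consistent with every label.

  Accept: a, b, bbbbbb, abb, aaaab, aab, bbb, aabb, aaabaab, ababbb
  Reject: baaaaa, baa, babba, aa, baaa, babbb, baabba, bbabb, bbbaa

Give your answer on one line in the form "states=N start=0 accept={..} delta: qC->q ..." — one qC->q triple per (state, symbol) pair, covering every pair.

states=4 start=0 accept={0,1} delta: 0a->1 0b->1 1a->2 1b->2 2a->3 2b->0 3a->2 3b->1

State merging on the prefix tree: take the shortest (then alphabetical) example prefix whose next move is undefined and point that move at state 0, else 1, else 2, ...; a target is out if some Accept/Reject pair would then sit in one state with the same input left (inseparable). If every existing state is out, open a new one.
a: 0a undefined. 0a->0: no, a/aa meet in 0. Open state 1: 0a->1.
b: 0b undefined. 0b->0: no, abb/bbabb meet in 1 with "bb" left. 0b->1: ok.
aa: 1a undefined. 1a->0: no, a/baa meet in 1. 1a->1: no, a/baaaaa meet in 1. Open state 2: 1a->2.
ab: 1b undefined. 1b->0: no, a/bbabb meet in 1. 1b->1: no, aabb/bbabb meet in 2 with "bb" left. 1b->2: ok.
aaa: 2a undefined. 2a->0: no, a/baaa meet in 1. 2a->1: no, a/baa meet in 1. 2a->2: no, aabb/bbabb meet in 2 with "bb" left. Open state 3: 2a->3.
aab: 2b undefined. 2b->0: ok.
aaaa: 3a undefined. 3a->0: no, bbbbbb/baaa meet in 0. 3a->1: no, a/baaa meet in 1. 3a->2: ok.
aaab: 3b undefined. 3b->0: no, a/bbabb meet in 1. 3b->1: ok.
All examples now run through 4 states with every (state, symbol) defined. Accept strings end in {0,1}, Reject strings end in {2,3}; accept={0,1}.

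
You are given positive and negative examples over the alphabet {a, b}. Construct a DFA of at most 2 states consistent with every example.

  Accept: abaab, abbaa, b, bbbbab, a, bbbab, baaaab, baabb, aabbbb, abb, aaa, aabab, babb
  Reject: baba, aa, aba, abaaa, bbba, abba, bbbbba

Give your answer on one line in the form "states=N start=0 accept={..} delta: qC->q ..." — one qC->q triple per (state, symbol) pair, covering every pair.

Grow the machine one transition at a time. Run the examples from 0; the earliest place one falls off (shortest prefix, ties alphabetical) gets sent to the lowest-numbered state that keeps every Accept/Reject pair distinguishable — a pair clashes when both reach the same state with identical unread suffix — and to a fresh state only if none does.
a: 0a undefined. 0a->0: no, a/aa meet in 0. Open state 1: 0a->1.
b: 0b undefined. 0b->0: no, a/bbba meet in 1. 0b->1: ok.
aa: 1a undefined. 1a->0: ok.
ab: 1b undefined. 1b->0: no, abaab/aba meet in 1. 1b->1: ok.
All examples now run through 2 states with every (state, symbol) defined. Accept strings end in {1}, Reject strings end in {0}; accept={1}.

states=2 start=0 accept={1} delta: 0a->1 0b->1 1a->0 1b->1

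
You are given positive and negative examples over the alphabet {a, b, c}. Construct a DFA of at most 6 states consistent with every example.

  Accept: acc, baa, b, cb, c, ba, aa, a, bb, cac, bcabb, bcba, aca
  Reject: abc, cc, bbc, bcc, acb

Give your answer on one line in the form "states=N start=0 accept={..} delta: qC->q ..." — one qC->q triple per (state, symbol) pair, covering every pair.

State merging on the prefix tree: take the shortest (then alphabetical) example prefix whose next move is undefined and point that move at state 0, else 1, else 2, ...; a target is out if some Accept/Reject pair would then sit in one state with the same input left (inseparable). If every existing state is out, open a new one.
a: 0a undefined. 0a->0: no, acc/cc meet in 0 with "cc" left. Open state 1: 0a->1.
b: 0b undefined. 0b->0: no, c/bbc meet in 0 with "c" left. 0b->1: no, acc/bcc meet in 1 with "cc" left. Open state 2: 0b->2.
c: 0c undefined. 0c->0: no, c/cc meet in 0. 0c->1: ok.
aa: 1a undefined. 1a->0: ok.
ab: 1b undefined. 1b->0: no, c/abc meet in 1. 1b->1: ok.
ac: 1c undefined. 1c->0: no, b/acb meet in 2. 1c->1: no, acc/abc meet in 1. 1c->2: no, b/abc meet in 2. Open state 3: 1c->3.
ba: 2a undefined. 2a->0: ok.
bb: 2b undefined. 2b->0: no, baa/bbc meet in 1. 2b->1: ok.
bc: 2c undefined. 2c->0: no, baa/bcc meet in 1. 2c->1: ok.
aca: 3a undefined. 3a->0: ok.
acb: 3b undefined. 3b->0: no, ba/acb meet in 0. 3b->1: no, baa/acb meet in 1. 3b->2: no, b/acb meet in 2. 3b->3: ok.
acc: 3c undefined. 3c->0: ok.
All examples now run through 4 states with every (state, symbol) defined. Accept strings end in {0,1,2}, Reject strings end in {3}; accept={0,1,2}.

states=4 start=0 accept={0,1,2} delta: 0a->1 0b->2 0c->1 1a->0 1b->1 1c->3 2a->0 2b->1 2c->1 3a->0 3b->3 3c->0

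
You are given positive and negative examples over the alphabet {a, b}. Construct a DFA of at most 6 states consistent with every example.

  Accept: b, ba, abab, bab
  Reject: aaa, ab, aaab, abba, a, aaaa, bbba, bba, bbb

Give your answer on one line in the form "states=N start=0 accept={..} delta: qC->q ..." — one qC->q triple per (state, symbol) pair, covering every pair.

states=4 start=0 accept={2,3} delta: 0a->1 0b->2 1a->0 1b->1 2a->2 2b->3 3a->0 3b->0

Grow the machine one transition at a time. Run the examples from 0; the earliest place one falls off (shortest prefix, ties alphabetical) gets sent to the lowest-numbered state that keeps every Accept/Reject pair distinguishable — a pair clashes when both reach the same state with identical unread suffix — and to a fresh state only if none does.
a: 0a undefined. 0a->0: no, b/ab meet in 0 with "b" left. Open state 1: 0a->1.
b: 0b undefined. 0b->0: no, b/bbb meet in 0. 0b->1: no, b/a meet in 1. Open state 2: 0b->2.
aa: 1a undefined. 1a->0: ok.
ab: 1b undefined. 1b->0: no, ba/abba meet in 2 with "a" left. 1b->1: ok.
ba: 2a undefined. 2a->0: no, ba/abba meet in 0. 2a->1: no, ba/aaa meet in 1. 2a->2: ok.
bb: 2b undefined. 2b->0: no, b/bbba meet in 2. 2b->1: no, bab/aaa meet in 1. 2b->2: no, b/bbba meet in 2. Open state 3: 2b->3.
bba: 3a undefined. 3a->0: ok.
bbb: 3b undefined. 3b->0: ok.
All examples now run through 4 states with every (state, symbol) defined. Accept strings end in {2,3}, Reject strings end in {0,1}; accept={2,3}.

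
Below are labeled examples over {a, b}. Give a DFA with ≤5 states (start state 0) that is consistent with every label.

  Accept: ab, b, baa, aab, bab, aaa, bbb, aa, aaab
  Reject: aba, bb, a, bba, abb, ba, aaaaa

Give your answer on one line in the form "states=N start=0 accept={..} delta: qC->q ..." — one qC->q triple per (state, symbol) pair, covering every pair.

Fold the examples into a partial DFA from state 0: repeatedly fix the first undefined (state, symbol) met by the shortest-then-alphabetical prefix, trying targets in increasing order and rejecting any under which an Accept and a Reject string meet in one state with the same remainder; add a state when all current targets are rejected. Accepting states are where Accept strings end.
a: 0a undefined. 0a->0: no, aaa/a meet in 0. Open state 1: 0a->1.
b: 0b undefined. 0b->0: no, b/bb meet in 0. 0b->1: no, ab/bb meet in 1 with "b" left. Open state 2: 0b->2.
aa: 1a undefined. 1a->0: no, aaa/a meet in 1. 1a->1: no, aaa/a meet in 1. 1a->2: no, aab/bb meet in 2 with "b" left. Open state 3: 1a->3.
ab: 1b undefined. 1b->0: no, b/abb meet in 2. 1b->1: no, ab/a meet in 1. 1b->2: ok.
ba: 2a undefined. 2a->0: no, baa/a meet in 1. 2a->1: ok.
bb: 2b undefined. 2b->0: ok.
aaa: 3a undefined. 3a->0: no, baa/aaaaa meet in 3. 3a->1: no, aaa/aba meet in 1. 3a->2: no, baa/aaaaa meet in 3. 3a->3: no, baa/aaaaa meet in 3. Open state 4: 3a->4.
aab: 3b undefined. 3b->0: no, aab/bb meet in 0. 3b->1: no, aab/aba meet in 1. 3b->2: ok.
aaaa: 4a undefined. 4a->0: ok.
aaab: 4b undefined. 4b->0: no, aaab/bb meet in 0. 4b->1: no, aaab/aba meet in 1. 4b->2: ok.
All examples now run through 5 states with every (state, symbol) defined. Accept strings end in {2,3,4}, Reject strings end in {0,1}; accept={2,3,4}.

states=5 start=0 accept={2,3,4} delta: 0a->1 0b->2 1a->3 1b->2 2a->1 2b->0 3a->4 3b->2 4a->0 4b->2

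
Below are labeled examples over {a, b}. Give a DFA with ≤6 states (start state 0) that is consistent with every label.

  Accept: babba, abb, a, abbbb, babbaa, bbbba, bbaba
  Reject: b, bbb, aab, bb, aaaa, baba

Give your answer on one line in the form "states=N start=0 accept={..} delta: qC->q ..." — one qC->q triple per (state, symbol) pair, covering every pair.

Grow the machine one transition at a time. Run the examples from 0; the earliest place one falls off (shortest prefix, ties alphabetical) gets sent to the lowest-numbered state that keeps every Accept/Reject pair distinguishable — a pair clashes when both reach the same state with identical unread suffix — and to a fresh state only if none does.
a: 0a undefined. 0a->0: no, abb/bb meet in 0 with "bb" left. Open state 1: 0a->1.
b: 0b undefined. 0b->0: no, bbaba/baba meet in 1 with "ba" left. 0b->1: no, abb/bbb meet in 1 with "bb" left. Open state 2: 0b->2.
aa: 1a undefined. 1a->0: ok.
ab: 1b undefined. 1b->0: no, abb/b meet in 2. 1b->1: ok.
ba: 2a undefined. 2a->0: ok.
bb: 2b undefined. 2b->0: no, babbaa/bb meet in 0. 2b->1: no, babba/aaaa meet in 0. 2b->2: no, babba/aaaa meet in 0. Open state 3: 2b->3.
bba: 3a undefined. 3a->0: no, babba/aaaa meet in 0. 3a->1: no, babbaa/aaaa meet in 0. 3a->2: no, babba/b meet in 2. 3a->3: no, babba/bb meet in 3. Open state 4: 3a->4.
bbb: 3b undefined. 3b->0: no, bbbba/bbb meet in 0. 3b->1: no, abb/bbb meet in 1. 3b->2: ok.
bbab: 4b undefined. 4b->0: ok.
babbaa: 4a undefined. 4a->0: no, babbaa/aaaa meet in 0. 4a->1: ok.
All examples now run through 5 states with every (state, symbol) defined. Accept strings end in {1,4}, Reject strings end in {0,2,3}; accept={1,4}.

states=5 start=0 accept={1,4} delta: 0a->1 0b->2 1a->0 1b->1 2a->0 2b->3 3a->4 3b->2 4a->1 4b->0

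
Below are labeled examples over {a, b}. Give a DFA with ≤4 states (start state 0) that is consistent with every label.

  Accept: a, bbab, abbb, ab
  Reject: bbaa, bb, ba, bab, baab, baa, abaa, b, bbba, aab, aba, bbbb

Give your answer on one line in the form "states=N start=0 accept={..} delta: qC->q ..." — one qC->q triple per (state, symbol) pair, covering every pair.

states=4 start=0 accept={1,3} delta: 0a->1 0b->2 1a->0 1b->3 2a->2 2b->0 3a->2 3b->1

Fold the examples into a partial DFA from state 0: repeatedly fix the first undefined (state, symbol) met by the shortest-then-alphabetical prefix, trying targets in increasing order and rejecting any under which an Accept and a Reject string meet in one state with the same remainder; add a state when all current targets are rejected. Accepting states are where Accept strings end.
a: 0a undefined. 0a->0: no, ab/b meet in 0 with "b" left. Open state 1: 0a->1.
b: 0b undefined. 0b->0: no, a/ba meet in 1. 0b->1: no, a/b meet in 1. Open state 2: 0b->2.
aa: 1a undefined. 1a->0: ok.
ab: 1b undefined. 1b->0: no, a/aba meet in 1. 1b->1: no, a/abaa meet in 1. 1b->2: no, ab/b meet in 2. Open state 3: 1b->3.
ba: 2a undefined. 2a->0: no, a/baa meet in 1. 2a->1: no, a/ba meet in 1. 2a->2: ok.
bb: 2b undefined. 2b->0: ok.
aba: 3a undefined. 3a->0: no, a/abaa meet in 1. 3a->1: no, a/aba meet in 1. 3a->2: ok.
abb: 3b undefined. 3b->0: no, abbb/ba meet in 2. 3b->1: ok.
All examples now run through 4 states with every (state, symbol) defined. Accept strings end in {1,3}, Reject strings end in {0,2}; accept={1,3}.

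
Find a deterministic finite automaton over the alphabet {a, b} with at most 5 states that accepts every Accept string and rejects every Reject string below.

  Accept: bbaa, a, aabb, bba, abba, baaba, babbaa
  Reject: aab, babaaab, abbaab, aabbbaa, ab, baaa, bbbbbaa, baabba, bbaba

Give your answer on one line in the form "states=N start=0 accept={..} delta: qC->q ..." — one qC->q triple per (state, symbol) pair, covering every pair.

Fold the examples into a partial DFA from state 0: repeatedly fix the first undefined (state, symbol) met by the shortest-then-alphabetical prefix, trying targets in increasing order and rejecting any under which an Accept and a Reject string meet in one state with the same remainder; add a state when all current targets are rejected. Accepting states are where Accept strings end.
a: 0a undefined. 0a->0: ok.
b: 0b undefined. 0b->0: no, bbaa/aab meet in 0. Open state 1: 0b->1.
ba: 1a undefined. 1a->0: no, a/baaa meet in 0. 1a->1: no, babbaa/aabbbaa meet in 1 with "bbaa" left. Open state 2: 1a->2.
bb: 1b undefined. 1b->0: ok.
baa: 2a undefined. 2a->0: no, bbaa/aabbbaa meet in 0. 2a->1: ok.
bab: 2b undefined. 2b->0: no, babbaa/aab meet in 1. 2b->1: ok.
All examples now run through 3 states with every (state, symbol) defined. Accept strings end in {0}, Reject strings end in {1,2}; accept={0}.

states=3 start=0 accept={0} delta: 0a->0 0b->1 1a->2 1b->0 2a->1 2b->1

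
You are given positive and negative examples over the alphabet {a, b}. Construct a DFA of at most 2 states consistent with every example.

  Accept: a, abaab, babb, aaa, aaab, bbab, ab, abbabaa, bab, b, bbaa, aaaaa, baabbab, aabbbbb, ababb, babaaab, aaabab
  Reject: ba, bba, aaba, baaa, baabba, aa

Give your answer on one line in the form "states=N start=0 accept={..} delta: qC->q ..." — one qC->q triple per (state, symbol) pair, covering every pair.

Fold the examples into a partial DFA from state 0: repeatedly fix the first undefined (state, symbol) met by the shortest-then-alphabetical prefix, trying targets in increasing order and rejecting any under which an Accept and a Reject string meet in one state with the same remainder; add a state when all current targets are rejected. Accepting states are where Accept strings end.
a: 0a undefined. 0a->0: no, a/aa meet in 0. Open state 1: 0a->1.
b: 0b undefined. 0b->0: no, a/ba meet in 1. 0b->1: ok.
aa: 1a undefined. 1a->0: ok.
ab: 1b undefined. 1b->0: no, a/bba meet in 1. 1b->1: ok.
All examples now run through 2 states with every (state, symbol) defined. Accept strings end in {1}, Reject strings end in {0}; accept={1}.

states=2 start=0 accept={1} delta: 0a->1 0b->1 1a->0 1b->1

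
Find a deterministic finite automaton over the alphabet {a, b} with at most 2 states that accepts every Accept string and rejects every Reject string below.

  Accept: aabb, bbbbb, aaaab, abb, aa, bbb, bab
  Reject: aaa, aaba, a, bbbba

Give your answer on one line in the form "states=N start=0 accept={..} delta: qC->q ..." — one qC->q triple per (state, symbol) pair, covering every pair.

Fold the examples into a partial DFA from state 0: repeatedly fix the first undefined (state, symbol) met by the shortest-then-alphabetical prefix, trying targets in increasing order and rejecting any under which an Accept and a Reject string meet in one state with the same remainder; add a state when all current targets are rejected. Accepting states are where Accept strings end.
a: 0a undefined. 0a->0: no, aa/aaa meet in 0. Open state 1: 0a->1.
b: 0b undefined. 0b->0: ok.
aa: 1a undefined. 1a->0: ok.
ab: 1b undefined. 1b->0: ok.
All examples now run through 2 states with every (state, symbol) defined. Accept strings end in {0}, Reject strings end in {1}; accept={0}.

states=2 start=0 accept={0} delta: 0a->1 0b->0 1a->0 1b->0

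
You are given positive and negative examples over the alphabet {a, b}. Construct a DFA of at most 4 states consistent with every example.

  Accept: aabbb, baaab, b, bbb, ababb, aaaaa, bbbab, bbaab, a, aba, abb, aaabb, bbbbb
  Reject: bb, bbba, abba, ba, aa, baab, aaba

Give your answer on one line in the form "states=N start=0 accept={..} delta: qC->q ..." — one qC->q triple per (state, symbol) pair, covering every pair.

Grow the machine one transition at a time. Run the examples from 0; the earliest place one falls off (shortest prefix, ties alphabetical) gets sent to the lowest-numbered state that keeps every Accept/Reject pair distinguishable — a pair clashes when both reach the same state with identical unread suffix — and to a fresh state only if none does.
a: 0a undefined. 0a->0: no, aaaaa/aa meet in 0. Open state 1: 0a->1.
b: 0b undefined. 0b->0: no, b/bb meet in 0. 0b->1: ok.
aa: 1a undefined. 1a->0: ok.
ab: 1b undefined. 1b->0: ok.
All examples now run through 2 states with every (state, symbol) defined. Accept strings end in {1}, Reject strings end in {0}; accept={1}.

states=2 start=0 accept={1} delta: 0a->1 0b->1 1a->0 1b->0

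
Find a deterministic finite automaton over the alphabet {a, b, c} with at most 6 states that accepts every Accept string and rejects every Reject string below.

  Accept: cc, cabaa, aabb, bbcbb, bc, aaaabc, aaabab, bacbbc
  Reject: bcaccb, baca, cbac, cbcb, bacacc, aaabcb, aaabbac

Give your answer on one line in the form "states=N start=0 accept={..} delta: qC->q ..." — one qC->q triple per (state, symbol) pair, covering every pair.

State merging on the prefix tree: take the shortest (then alphabetical) example prefix whose next move is undefined and point that move at state 0, else 1, else 2, ...; a target is out if some Accept/Reject pair would then sit in one state with the same input left (inseparable). If every existing state is out, open a new one.
a: 0a undefined. 0a->0: ok.
b: 0b undefined. 0b->0: no, bc/aaabbac meet in 0 with "c" left. Open state 1: 0b->1.
c: 0c undefined. 0c->0: ok.
ba: 1a undefined. 1a->0: no, cc/baca meet in 0. 1a->1: no, bc/cbac meet in 1 with "c" left. Open state 2: 1a->2.
bb: 1b undefined. 1b->0: no, cc/aaabbac meet in 0. 1b->1: ok.
bc: 1c undefined. 1c->0: no, aabb/bcaccb meet in 1. 1c->1: no, aabb/cbcb meet in 1. 1c->2: no, aaabab/cbcb meet in 2 with "b" left. Open state 3: 1c->3.
bac: 2c undefined. 2c->0: no, cc/baca meet in 0. 2c->1: no, aabb/cbac meet in 1. 2c->2: no, cabaa/baca meet in 2 with "a" left. 2c->3: no, bc/cbac meet in 3. Open state 4: 2c->4.
bca: 3a undefined. 3a->0: no, aabb/bcaccb meet in 1. 3a->1: ok.
baca: 4a undefined. 4a->0: no, cc/baca meet in 0. 4a->1: no, aabb/baca meet in 1. 4a->2: ok.
bacb: 4b undefined. 4b->0: ok.
bbcb: 3b undefined. 3b->0: no, cc/cbcb meet in 0. 3b->1: no, aabb/cbcb meet in 1. 3b->2: ok.
bbcbb: 2b undefined. 2b->0: ok.
bcacc: 3c undefined. 3c->0: no, aabb/bcaccb meet in 1. 3c->1: no, aabb/bcaccb meet in 1. 3c->2: no, cc/bcaccb meet in 0. 3c->3: ok.
cabaa: 2a undefined. 2a->0: ok.
bacacc: 4c undefined. 4c->0: no, cc/bacacc meet in 0. 4c->1: no, aabb/bacacc meet in 1. 4c->2: ok.
All examples now run through 5 states with every (state, symbol) defined. Accept strings end in {0,1,3}, Reject strings end in {2,4}; accept={0,1,3}.

states=5 start=0 accept={0,1,3} delta: 0a->0 0b->1 0c->0 1a->2 1b->1 1c->3 2a->0 2b->0 2c->4 3a->1 3b->2 3c->3 4a->2 4b->0 4c->2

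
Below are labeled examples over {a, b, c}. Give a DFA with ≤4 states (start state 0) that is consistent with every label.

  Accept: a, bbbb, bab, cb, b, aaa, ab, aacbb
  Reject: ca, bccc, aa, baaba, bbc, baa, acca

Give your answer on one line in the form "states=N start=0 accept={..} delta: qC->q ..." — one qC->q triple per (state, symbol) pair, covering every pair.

states=4 start=0 accept={0,1} delta: 0a->1 0b->0 0c->2 1a->3 1b->0 1c->0 2a->2 2b->0 2c->0 3a->0 3b->1 3c->0

State merging on the prefix tree: take the shortest (then alphabetical) example prefix whose next move is undefined and point that move at state 0, else 1, else 2, ...; a target is out if some Accept/Reject pair would then sit in one state with the same input left (inseparable). If every existing state is out, open a new one.
a: 0a undefined. 0a->0: no, a/aa meet in 0. Open state 1: 0a->1.
b: 0b undefined. 0b->0: ok.
c: 0c undefined. 0c->0: no, a/ca meet in 1. 0c->1: no, a/bbc meet in 1. Open state 2: 0c->2.
aa: 1a undefined. 1a->0: no, a/baaba meet in 1. 1a->1: no, a/aa meet in 1. 1a->2: no, aaa/ca meet in 2 with "a" left. Open state 3: 1a->3.
ab: 1b undefined. 1b->0: ok.
ac: 1c undefined. 1c->0: ok.
ca: 2a undefined. 2a->0: no, bbbb/ca meet in 0. 2a->1: no, a/ca meet in 1. 2a->2: ok.
cb: 2b undefined. 2b->0: ok.
aaa: 3a undefined. 3a->0: ok.
aac: 3c undefined. 3c->0: ok.
bcc: 2c undefined. 2c->0: ok.
baab: 3b undefined. 3b->0: no, a/baaba meet in 1. 3b->1: ok.
All examples now run through 4 states with every (state, symbol) defined. Accept strings end in {0,1}, Reject strings end in {2,3}; accept={0,1}.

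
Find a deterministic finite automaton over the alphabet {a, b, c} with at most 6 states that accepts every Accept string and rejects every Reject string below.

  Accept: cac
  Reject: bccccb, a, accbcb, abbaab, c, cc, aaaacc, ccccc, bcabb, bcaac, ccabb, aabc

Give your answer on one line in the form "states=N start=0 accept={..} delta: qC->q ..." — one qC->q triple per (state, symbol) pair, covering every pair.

State merging on the prefix tree: take the shortest (then alphabetical) example prefix whose next move is undefined and point that move at state 0, else 1, else 2, ...; a target is out if some Accept/Reject pair would then sit in one state with the same input left (inseparable). If every existing state is out, open a new one.
a: 0a undefined. 0a->0: ok.
b: 0b undefined. 0b->0: ok.
c: 0c undefined. 0c->0: no, cac/bccccb meet in 0. Open state 1: 0c->1.
ca: 1a undefined. 1a->0: no, cac/c meet in 1. 1a->1: no, cac/cc meet in 1 with "c" left. Open state 2: 1a->2.
cc: 1c undefined. 1c->0: ok.
cac: 2c undefined. 2c->0: no, cac/bccccb meet in 0. 2c->1: no, cac/c meet in 1. 2c->2: ok.
bcaa: 2a undefined. 2a->0: ok.
bcab: 2b undefined. 2b->0: ok.
accbcb: 1b undefined. 1b->0: ok.
All examples now run through 3 states with every (state, symbol) defined. Accept strings end in {2}, Reject strings end in {0,1}; accept={2}.

states=3 start=0 accept={2} delta: 0a->0 0b->0 0c->1 1a->2 1b->0 1c->0 2a->0 2b->0 2c->2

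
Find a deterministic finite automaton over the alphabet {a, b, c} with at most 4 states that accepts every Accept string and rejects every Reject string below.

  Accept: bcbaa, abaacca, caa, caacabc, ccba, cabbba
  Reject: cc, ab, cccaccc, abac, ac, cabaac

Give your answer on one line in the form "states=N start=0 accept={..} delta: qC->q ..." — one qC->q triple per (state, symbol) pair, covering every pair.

states=4 start=0 accept={2} delta: 0a->0 0b->0 0c->1 1a->2 1b->1 1c->1 2a->2 2b->1 2c->3 3a->3 3b->3 3c->2

Fold the examples into a partial DFA from state 0: repeatedly fix the first undefined (state, symbol) met by the shortest-then-alphabetical prefix, trying targets in increasing order and rejecting any under which an Accept and a Reject string meet in one state with the same remainder; add a state when all current targets are rejected. Accepting states are where Accept strings end.
a: 0a undefined. 0a->0: ok.
b: 0b undefined. 0b->0: ok.
c: 0c undefined. 0c->0: no, bcbaa/cc meet in 0. Open state 1: 0c->1.
ca: 1a undefined. 1a->0: no, caa/ab meet in 0. 1a->1: no, caa/abac meet in 1. Open state 2: 1a->2.
cc: 1c undefined. 1c->0: no, abaacca/cc meet in 0. 1c->1: ok.
bcb: 1b undefined. 1b->0: no, bcbaa/ab meet in 0. 1b->1: ok.
caa: 2a undefined. 2a->0: no, bcbaa/ab meet in 0. 2a->1: no, bcbaa/cc meet in 1. 2a->2: ok.
cab: 2b undefined. 2b->0: no, cabbba/ab meet in 0. 2b->1: ok.
caac: 2c undefined. 2c->0: no, caacabc/cc meet in 1. 2c->1: no, caacabc/cc meet in 1. 2c->2: no, bcbaa/cccaccc meet in 2. Open state 3: 2c->3.
caaca: 3a undefined. 3a->0: no, caacabc/cc meet in 1. 3a->1: no, caacabc/cc meet in 1. 3a->2: no, caacabc/cc meet in 1. 3a->3: ok.
caacab: 3b undefined. 3b->0: no, caacabc/cc meet in 1. 3b->1: no, caacabc/cc meet in 1. 3b->2: no, caacabc/cabaac meet in 3. 3b->3: ok.
cccacc: 3c undefined. 3c->0: no, caacabc/ab meet in 0. 3c->1: no, caacabc/cc meet in 1. 3c->2: ok.
All examples now run through 4 states with every (state, symbol) defined. Accept strings end in {2}, Reject strings end in {0,1,3}; accept={2}.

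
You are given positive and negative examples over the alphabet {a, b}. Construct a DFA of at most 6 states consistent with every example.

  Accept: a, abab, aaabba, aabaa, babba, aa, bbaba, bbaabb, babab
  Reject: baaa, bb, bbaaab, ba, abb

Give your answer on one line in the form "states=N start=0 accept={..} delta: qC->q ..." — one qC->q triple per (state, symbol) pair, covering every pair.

State merging on the prefix tree: take the shortest (then alphabetical) example prefix whose next move is undefined and point that move at state 0, else 1, else 2, ...; a target is out if some Accept/Reject pair would then sit in one state with the same input left (inseparable). If every existing state is out, open a new one.
a: 0a undefined. 0a->0: ok.
b: 0b undefined. 0b->0: no, a/baaa meet in 0. Open state 1: 0b->1.
ba: 1a undefined. 1a->0: no, a/baaa meet in 0. 1a->1: no, abab/bb meet in 1 with "b" left. Open state 2: 1a->2.
bb: 1b undefined. 1b->0: no, a/bb meet in 0. 1b->1: no, aaabba/ba meet in 2. 1b->2: ok.
baa: 2a undefined. 2a->0: no, a/baaa meet in 0. 2a->1: ok.
bab: 2b undefined. 2b->0: no, babba/baaa meet in 2. 2b->1: no, bbaabb/baaa meet in 2. 2b->2: no, abab/baaa meet in 2. Open state 3: 2b->3.
baba: 3a undefined. 3a->0: ok.
babb: 3b undefined. 3b->0: ok.
All examples now run through 4 states with every (state, symbol) defined. Accept strings end in {0,1,3}, Reject strings end in {2}; accept={0,1,3}.

states=4 start=0 accept={0,1,3} delta: 0a->0 0b->1 1a->2 1b->2 2a->1 2b->3 3a->0 3b->0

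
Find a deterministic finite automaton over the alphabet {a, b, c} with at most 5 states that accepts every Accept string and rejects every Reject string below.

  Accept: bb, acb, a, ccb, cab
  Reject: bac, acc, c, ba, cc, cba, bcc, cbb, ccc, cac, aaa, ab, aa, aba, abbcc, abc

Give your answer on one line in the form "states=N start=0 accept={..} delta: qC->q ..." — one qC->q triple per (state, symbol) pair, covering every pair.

states=3 start=0 accept={1} delta: 0a->1 0b->2 0c->2 1a->2 1b->2 1c->2 2a->2 2b->1 2c->2

Fold the examples into a partial DFA from state 0: repeatedly fix the first undefined (state, symbol) met by the shortest-then-alphabetical prefix, trying targets in increasing order and rejecting any under which an Accept and a Reject string meet in one state with the same remainder; add a state when all current targets are rejected. Accepting states are where Accept strings end.
a: 0a undefined. 0a->0: no, a/aaa meet in 0. Open state 1: 0a->1.
b: 0b undefined. 0b->0: no, a/ba meet in 1. 0b->1: no, bb/ab meet in 1 with "b" left. Open state 2: 0b->2.
c: 0c undefined. 0c->0: no, bb/cbb meet in 2 with "b" left. 0c->1: no, a/c meet in 1. 0c->2: ok.
aa: 1a undefined. 1a->0: no, a/aaa meet in 1. 1a->1: no, a/aaa meet in 1. 1a->2: ok.
ab: 1b undefined. 1b->0: no, a/aba meet in 1. 1b->1: no, a/ab meet in 1. 1b->2: ok.
ac: 1c undefined. 1c->0: no, acb/acc meet in 2. 1c->1: no, acb/c meet in 2. 1c->2: ok.
ba: 2a undefined. 2a->0: no, cab/bac meet in 2. 2a->1: no, a/ba meet in 1. 2a->2: ok.
bb: 2b undefined. 2b->0: no, a/cba meet in 1. 2b->1: ok.
bc: 2c undefined. 2c->0: no, ccb/c meet in 2. 2c->1: no, bb/bac meet in 1. 2c->2: ok.
All examples now run through 3 states with every (state, symbol) defined. Accept strings end in {1}, Reject strings end in {2}; accept={1}.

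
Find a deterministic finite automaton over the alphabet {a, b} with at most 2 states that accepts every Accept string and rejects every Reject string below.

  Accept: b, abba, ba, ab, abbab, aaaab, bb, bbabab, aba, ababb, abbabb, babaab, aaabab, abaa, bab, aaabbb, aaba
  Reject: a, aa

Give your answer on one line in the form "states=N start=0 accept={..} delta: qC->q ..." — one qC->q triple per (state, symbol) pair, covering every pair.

states=2 start=0 accept={1} delta: 0a->0 0b->1 1a->1 1b->1

Grow the machine one transition at a time. Run the examples from 0; the earliest place one falls off (shortest prefix, ties alphabetical) gets sent to the lowest-numbered state that keeps every Accept/Reject pair distinguishable — a pair clashes when both reach the same state with identical unread suffix — and to a fresh state only if none does.
a: 0a undefined. 0a->0: ok.
b: 0b undefined. 0b->0: no, b/a meet in 0. Open state 1: 0b->1.
ba: 1a undefined. 1a->0: no, ba/a meet in 0. 1a->1: ok.
bb: 1b undefined. 1b->0: no, abba/a meet in 0. 1b->1: ok.
All examples now run through 2 states with every (state, symbol) defined. Accept strings end in {1}, Reject strings end in {0}; accept={1}.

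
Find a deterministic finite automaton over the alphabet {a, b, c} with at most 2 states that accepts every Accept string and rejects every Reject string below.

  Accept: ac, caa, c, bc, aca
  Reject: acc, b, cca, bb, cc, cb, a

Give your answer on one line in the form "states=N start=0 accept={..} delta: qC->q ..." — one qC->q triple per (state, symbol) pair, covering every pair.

states=2 start=0 accept={1} delta: 0a->0 0b->0 0c->1 1a->1 1b->0 1c->0

Grow the machine one transition at a time. Run the examples from 0; the earliest place one falls off (shortest prefix, ties alphabetical) gets sent to the lowest-numbered state that keeps every Accept/Reject pair distinguishable — a pair clashes when both reach the same state with identical unread suffix — and to a fresh state only if none does.
a: 0a undefined. 0a->0: ok.
b: 0b undefined. 0b->0: ok.
c: 0c undefined. 0c->0: no, ac/acc meet in 0. Open state 1: 0c->1.
ca: 1a undefined. 1a->0: no, caa/b meet in 0. 1a->1: ok.
cb: 1b undefined. 1b->0: ok.
cc: 1c undefined. 1c->0: ok.
All examples now run through 2 states with every (state, symbol) defined. Accept strings end in {1}, Reject strings end in {0}; accept={1}.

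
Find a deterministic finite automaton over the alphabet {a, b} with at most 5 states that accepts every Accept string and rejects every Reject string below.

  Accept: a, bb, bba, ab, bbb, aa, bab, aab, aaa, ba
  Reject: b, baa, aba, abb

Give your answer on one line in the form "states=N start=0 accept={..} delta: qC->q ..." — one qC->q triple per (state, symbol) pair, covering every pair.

State merging on the prefix tree: take the shortest (then alphabetical) example prefix whose next move is undefined and point that move at state 0, else 1, else 2, ...; a target is out if some Accept/Reject pair would then sit in one state with the same input left (inseparable). If every existing state is out, open a new one.
a: 0a undefined. 0a->0: no, bb/abb meet in 0 with "bb" left. Open state 1: 0a->1.
b: 0b undefined. 0b->0: no, bb/b meet in 0. 0b->1: no, a/b meet in 1. Open state 2: 0b->2.
aa: 1a undefined. 1a->0: no, aab/b meet in 2. 1a->1: ok.
ab: 1b undefined. 1b->0: no, a/aba meet in 1. 1b->1: no, a/aba meet in 1. 1b->2: no, bb/abb meet in 2 with "b" left. Open state 3: 1b->3.
ba: 2a undefined. 2a->0: no, a/baa meet in 1. 2a->1: no, a/baa meet in 1. 2a->2: no, ba/b meet in 2. 2a->3: no, bab/abb meet in 3 with "b" left. Open state 4: 2a->4.
bb: 2b undefined. 2b->0: no, bbb/b meet in 2. 2b->1: ok.
aba: 3a undefined. 3a->0: ok.
abb: 3b undefined. 3b->0: ok.
baa: 4a undefined. 4a->0: ok.
bab: 4b undefined. 4b->0: no, bab/baa meet in 0. 4b->1: ok.
All examples now run through 5 states with every (state, symbol) defined. Accept strings end in {1,3,4}, Reject strings end in {0,2}; accept={1,3,4}.

states=5 start=0 accept={1,3,4} delta: 0a->1 0b->2 1a->1 1b->3 2a->4 2b->1 3a->0 3b->0 4a->0 4b->1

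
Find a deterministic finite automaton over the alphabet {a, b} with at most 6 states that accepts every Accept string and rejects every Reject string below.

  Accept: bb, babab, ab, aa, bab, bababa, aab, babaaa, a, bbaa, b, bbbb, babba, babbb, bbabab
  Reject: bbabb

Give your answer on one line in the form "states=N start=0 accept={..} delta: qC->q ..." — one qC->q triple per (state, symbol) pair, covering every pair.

states=5 start=0 accept={0,1,2,3} delta: 0a->0 0b->1 1a->0 1b->2 2a->3 2b->0 3a->0 3b->4 4a->0 4b->4

Fold the examples into a partial DFA from state 0: repeatedly fix the first undefined (state, symbol) met by the shortest-then-alphabetical prefix, trying targets in increasing order and rejecting any under which an Accept and a Reject string meet in one state with the same remainder; add a state when all current targets are rejected. Accepting states are where Accept strings end.
a: 0a undefined. 0a->0: ok.
b: 0b undefined. 0b->0: no, bb/bbabb meet in 0. Open state 1: 0b->1.
ba: 1a undefined. 1a->0: ok.
bb: 1b undefined. 1b->0: no, bb/bbabb meet in 0. 1b->1: no, bb/bbabb meet in 1. Open state 2: 1b->2.
bba: 2a undefined. 2a->0: no, bb/bbabb meet in 2. 2a->1: no, babbb/bbabb meet in 2 with "b" left. 2a->2: no, bbbb/bbabb meet in 2 with "bb" left. Open state 3: 2a->3.
bbb: 2b undefined. 2b->0: ok.
bbaa: 3a undefined. 3a->0: ok.
bbab: 3b undefined. 3b->0: no, babab/bbabb meet in 1. 3b->1: no, bb/bbabb meet in 2. 3b->2: no, aa/bbabb meet in 0. 3b->3: no, babba/bbabb meet in 3. Open state 4: 3b->4.
bbaba: 4a undefined. 4a->0: ok.
bbabb: 4b undefined. 4b->0: no, aa/bbabb meet in 0. 4b->1: no, babab/bbabb meet in 1. 4b->2: no, bb/bbabb meet in 2. 4b->3: no, babba/bbabb meet in 3. 4b->4: ok.
All examples now run through 5 states with every (state, symbol) defined. Accept strings end in {0,1,2,3}, Reject strings end in {4}; accept={0,1,2,3}.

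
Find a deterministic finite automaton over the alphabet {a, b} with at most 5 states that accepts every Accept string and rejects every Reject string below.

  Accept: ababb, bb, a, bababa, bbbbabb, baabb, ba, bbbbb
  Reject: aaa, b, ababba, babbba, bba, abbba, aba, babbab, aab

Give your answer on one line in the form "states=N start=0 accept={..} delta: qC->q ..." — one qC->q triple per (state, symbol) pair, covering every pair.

State merging on the prefix tree: take the shortest (then alphabetical) example prefix whose next move is undefined and point that move at state 0, else 1, else 2, ...; a target is out if some Accept/Reject pair would then sit in one state with the same input left (inseparable). If every existing state is out, open a new one.
a: 0a undefined. 0a->0: no, a/aaa meet in 0. Open state 1: 0a->1.
b: 0b undefined. 0b->0: no, bb/b meet in 0. 0b->1: no, a/b meet in 1. Open state 2: 0b->2.
aa: 1a undefined. 1a->0: no, a/aaa meet in 1. 1a->1: no, a/aaa meet in 1. 1a->2: no, bb/aab meet in 2 with "b" left. Open state 3: 1a->3.
ab: 1b undefined. 1b->0: no, ababb/b meet in 2. 1b->1: ok.
ba: 2a undefined. 2a->0: ok.
bb: 2b undefined. 2b->0: no, bb/babbba meet in 0. 2b->1: ok.
aaa: 3a undefined. 3a->0: no, bababa/aaa meet in 0. 3a->1: no, bb/aaa meet in 1. 3a->2: ok.
aab: 3b undefined. 3b->0: no, ababb/aaa meet in 2. 3b->1: no, ababb/babbab meet in 1. 3b->2: ok.
All examples now run through 4 states with every (state, symbol) defined. Accept strings end in {0,1}, Reject strings end in {2,3}; accept={0,1}.

states=4 start=0 accept={0,1} delta: 0a->1 0b->2 1a->3 1b->1 2a->0 2b->1 3a->2 3b->2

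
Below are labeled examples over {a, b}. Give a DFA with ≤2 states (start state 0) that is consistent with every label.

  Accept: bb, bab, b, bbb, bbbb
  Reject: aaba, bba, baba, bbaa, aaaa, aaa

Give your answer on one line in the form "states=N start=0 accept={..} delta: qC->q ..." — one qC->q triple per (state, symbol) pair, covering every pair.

Grow the machine one transition at a time. Run the examples from 0; the earliest place one falls off (shortest prefix, ties alphabetical) gets sent to the lowest-numbered state that keeps every Accept/Reject pair distinguishable — a pair clashes when both reach the same state with identical unread suffix — and to a fresh state only if none does.
a: 0a undefined. 0a->0: ok.
b: 0b undefined. 0b->0: no, bb/aaba meet in 0. Open state 1: 0b->1.
ba: 1a undefined. 1a->0: ok.
bb: 1b undefined. 1b->0: no, bb/aaba meet in 0. 1b->1: ok.
All examples now run through 2 states with every (state, symbol) defined. Accept strings end in {1}, Reject strings end in {0}; accept={1}.

states=2 start=0 accept={1} delta: 0a->0 0b->1 1a->0 1b->1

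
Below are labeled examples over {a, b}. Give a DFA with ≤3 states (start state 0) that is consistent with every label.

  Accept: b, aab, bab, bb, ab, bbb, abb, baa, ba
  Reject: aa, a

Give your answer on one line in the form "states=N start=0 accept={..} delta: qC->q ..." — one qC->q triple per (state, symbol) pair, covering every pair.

states=2 start=0 accept={1} delta: 0a->0 0b->1 1a->1 1b->1

State merging on the prefix tree: take the shortest (then alphabetical) example prefix whose next move is undefined and point that move at state 0, else 1, else 2, ...; a target is out if some Accept/Reject pair would then sit in one state with the same input left (inseparable). If every existing state is out, open a new one.
a: 0a undefined. 0a->0: ok.
b: 0b undefined. 0b->0: no, b/aa meet in 0. Open state 1: 0b->1.
ba: 1a undefined. 1a->0: no, baa/aa meet in 0. 1a->1: ok.
bb: 1b undefined. 1b->0: no, bab/aa meet in 0. 1b->1: ok.
All examples now run through 2 states with every (state, symbol) defined. Accept strings end in {1}, Reject strings end in {0}; accept={1}.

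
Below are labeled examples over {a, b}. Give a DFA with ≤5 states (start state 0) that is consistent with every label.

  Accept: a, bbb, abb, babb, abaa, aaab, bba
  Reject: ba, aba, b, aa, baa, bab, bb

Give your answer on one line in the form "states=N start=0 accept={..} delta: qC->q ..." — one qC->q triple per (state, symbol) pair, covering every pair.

Grow the machine one transition at a time. Run the examples from 0; the earliest place one falls off (shortest prefix, ties alphabetical) gets sent to the lowest-numbered state that keeps every Accept/Reject pair distinguishable — a pair clashes when both reach the same state with identical unread suffix — and to a fresh state only if none does.
a: 0a undefined. 0a->0: no, a/aa meet in 0. Open state 1: 0a->1.
b: 0b undefined. 0b->0: no, a/ba meet in 1. 0b->1: no, a/b meet in 1. Open state 2: 0b->2.
aa: 1a undefined. 1a->0: ok.
ab: 1b undefined. 1b->0: no, a/aba meet in 1. 1b->1: ok.
ba: 2a undefined. 2a->0: no, a/baa meet in 1. 2a->1: no, a/ba meet in 1. 2a->2: ok.
bb: 2b undefined. 2b->0: no, bbb/ba meet in 2. 2b->1: no, a/bab meet in 1. 2b->2: no, bbb/ba meet in 2. Open state 3: 2b->3.
bba: 3a undefined. 3a->0: no, bba/aba meet in 0. 3a->1: ok.
bbb: 3b undefined. 3b->0: no, bbb/aba meet in 0. 3b->1: ok.
All examples now run through 4 states with every (state, symbol) defined. Accept strings end in {1}, Reject strings end in {0,2,3}; accept={1}.

states=4 start=0 accept={1} delta: 0a->1 0b->2 1a->0 1b->1 2a->2 2b->3 3a->1 3b->1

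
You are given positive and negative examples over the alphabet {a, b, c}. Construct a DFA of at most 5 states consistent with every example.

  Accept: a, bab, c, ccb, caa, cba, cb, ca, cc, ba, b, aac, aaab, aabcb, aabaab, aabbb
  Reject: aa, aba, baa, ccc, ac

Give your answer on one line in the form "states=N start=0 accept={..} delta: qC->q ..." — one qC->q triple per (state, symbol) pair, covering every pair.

Grow the machine one transition at a time. Run the examples from 0; the earliest place one falls off (shortest prefix, ties alphabetical) gets sent to the lowest-numbered state that keeps every Accept/Reject pair distinguishable — a pair clashes when both reach the same state with identical unread suffix — and to a fresh state only if none does.
a: 0a undefined. 0a->0: no, a/aa meet in 0. Open state 1: 0a->1.
b: 0b undefined. 0b->0: ok.
c: 0c undefined. 0c->0: no, c/ccc meet in 0. 0c->1: no, cba/aba meet in 1 with "ba" left. Open state 2: 0c->2.
aa: 1a undefined. 1a->0: no, b/aa meet in 0. 1a->1: no, a/aa meet in 1. 1a->2: no, c/aa meet in 2. Open state 3: 1a->3.
ab: 1b undefined. 1b->0: no, a/aba meet in 1. 1b->1: ok.
ac: 1c undefined. 1c->0: no, b/ac meet in 0. 1c->1: no, a/ac meet in 1. 1c->2: no, c/ac meet in 2. 1c->3: ok.
ca: 2a undefined. 2a->0: ok.
cb: 2b undefined. 2b->0: ok.
cc: 2c undefined. 2c->0: no, c/ccc meet in 2. 2c->1: ok.
aaa: 3a undefined. 3a->0: ok.
aab: 3b undefined. 3b->0: ok.
aac: 3c undefined. 3c->0: ok.
All examples now run through 4 states with every (state, symbol) defined. Accept strings end in {0,1,2}, Reject strings end in {3}; accept={0,1,2}.

states=4 start=0 accept={0,1,2} delta: 0a->1 0b->0 0c->2 1a->3 1b->1 1c->3 2a->0 2b->0 2c->1 3a->0 3b->0 3c->0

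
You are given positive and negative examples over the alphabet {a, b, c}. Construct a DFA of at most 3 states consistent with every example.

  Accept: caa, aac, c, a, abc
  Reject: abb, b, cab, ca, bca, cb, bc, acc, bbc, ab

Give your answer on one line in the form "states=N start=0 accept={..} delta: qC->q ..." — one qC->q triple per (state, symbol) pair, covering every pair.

Fold the examples into a partial DFA from state 0: repeatedly fix the first undefined (state, symbol) met by the shortest-then-alphabetical prefix, trying targets in increasing order and rejecting any under which an Accept and a Reject string meet in one state with the same remainder; add a state when all current targets are rejected. Accepting states are where Accept strings end.
a: 0a undefined. 0a->0: no, abc/bc meet in 0 with "bc" left. Open state 1: 0a->1.
b: 0b undefined. 0b->0: no, c/bc meet in 0 with "c" left. 0b->1: no, a/b meet in 1. Open state 2: 0b->2.
c: 0c undefined. 0c->0: no, a/ca meet in 1. 0c->1: ok.
aa: 1a undefined. 1a->0: ok.
ab: 1b undefined. 1b->0: ok.
ac: 1c undefined. 1c->0: no, caa/acc meet in 1. 1c->1: no, caa/acc meet in 1. 1c->2: ok.
bb: 2b undefined. 2b->0: no, caa/bbc meet in 1. 2b->1: ok.
bc: 2c undefined. 2c->0: no, caa/bca meet in 1. 2c->1: no, caa/bc meet in 1. 2c->2: ok.
bca: 2a undefined. 2a->0: ok.
All examples now run through 3 states with every (state, symbol) defined. Accept strings end in {1}, Reject strings end in {0,2}; accept={1}.

states=3 start=0 accept={1} delta: 0a->1 0b->2 0c->1 1a->0 1b->0 1c->2 2a->0 2b->1 2c->2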